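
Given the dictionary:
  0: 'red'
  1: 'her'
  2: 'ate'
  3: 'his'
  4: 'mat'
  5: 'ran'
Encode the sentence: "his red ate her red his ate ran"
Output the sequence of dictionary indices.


Look up each word in the dictionary:
  'his' -> 3
  'red' -> 0
  'ate' -> 2
  'her' -> 1
  'red' -> 0
  'his' -> 3
  'ate' -> 2
  'ran' -> 5

Encoded: [3, 0, 2, 1, 0, 3, 2, 5]


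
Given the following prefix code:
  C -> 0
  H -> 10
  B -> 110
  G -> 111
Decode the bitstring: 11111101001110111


Decoding step by step:
Bits 111 -> G
Bits 111 -> G
Bits 0 -> C
Bits 10 -> H
Bits 0 -> C
Bits 111 -> G
Bits 0 -> C
Bits 111 -> G


Decoded message: GGCHCGCG


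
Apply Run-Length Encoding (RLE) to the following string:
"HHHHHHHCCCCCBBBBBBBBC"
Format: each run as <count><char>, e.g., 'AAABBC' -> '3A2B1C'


Scanning runs left to right:
  i=0: run of 'H' x 7 -> '7H'
  i=7: run of 'C' x 5 -> '5C'
  i=12: run of 'B' x 8 -> '8B'
  i=20: run of 'C' x 1 -> '1C'

RLE = 7H5C8B1C


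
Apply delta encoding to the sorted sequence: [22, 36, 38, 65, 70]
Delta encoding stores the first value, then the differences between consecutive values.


First value: 22
Deltas:
  36 - 22 = 14
  38 - 36 = 2
  65 - 38 = 27
  70 - 65 = 5


Delta encoded: [22, 14, 2, 27, 5]


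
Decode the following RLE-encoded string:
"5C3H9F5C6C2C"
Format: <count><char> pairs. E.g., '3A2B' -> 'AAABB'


Expanding each <count><char> pair:
  5C -> 'CCCCC'
  3H -> 'HHH'
  9F -> 'FFFFFFFFF'
  5C -> 'CCCCC'
  6C -> 'CCCCCC'
  2C -> 'CC'

Decoded = CCCCCHHHFFFFFFFFFCCCCCCCCCCCCC


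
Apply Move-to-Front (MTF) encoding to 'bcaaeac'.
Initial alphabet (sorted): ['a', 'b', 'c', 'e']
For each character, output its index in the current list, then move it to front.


MTF encoding:
'b': index 1 in ['a', 'b', 'c', 'e'] -> ['b', 'a', 'c', 'e']
'c': index 2 in ['b', 'a', 'c', 'e'] -> ['c', 'b', 'a', 'e']
'a': index 2 in ['c', 'b', 'a', 'e'] -> ['a', 'c', 'b', 'e']
'a': index 0 in ['a', 'c', 'b', 'e'] -> ['a', 'c', 'b', 'e']
'e': index 3 in ['a', 'c', 'b', 'e'] -> ['e', 'a', 'c', 'b']
'a': index 1 in ['e', 'a', 'c', 'b'] -> ['a', 'e', 'c', 'b']
'c': index 2 in ['a', 'e', 'c', 'b'] -> ['c', 'a', 'e', 'b']


Output: [1, 2, 2, 0, 3, 1, 2]


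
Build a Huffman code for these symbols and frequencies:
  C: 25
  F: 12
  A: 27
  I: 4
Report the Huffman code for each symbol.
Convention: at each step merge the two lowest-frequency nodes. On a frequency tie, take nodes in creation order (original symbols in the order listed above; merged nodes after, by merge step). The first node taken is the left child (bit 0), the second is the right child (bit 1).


Huffman tree construction:
Step 1: Merge I(4) + F(12) = 16
Step 2: Merge (I+F)(16) + C(25) = 41
Step 3: Merge A(27) + ((I+F)+C)(41) = 68
Read each symbol's code off the tree from the root (left child = 0, right child = 1).

Codes:
  C: 11 (length 2)
  F: 101 (length 3)
  A: 0 (length 1)
  I: 100 (length 3)
Average code length: 125/68 = 1.8382 bits/symbol


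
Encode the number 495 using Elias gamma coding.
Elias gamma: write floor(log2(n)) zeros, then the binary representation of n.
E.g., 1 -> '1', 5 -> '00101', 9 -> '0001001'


num_bits = floor(log2(495)) + 1 = 9
leading_zeros = num_bits - 1 = 8
binary(495) = 111101111

Elias gamma(495) = '00000000' + '111101111' = 00000000111101111 (17 bits)


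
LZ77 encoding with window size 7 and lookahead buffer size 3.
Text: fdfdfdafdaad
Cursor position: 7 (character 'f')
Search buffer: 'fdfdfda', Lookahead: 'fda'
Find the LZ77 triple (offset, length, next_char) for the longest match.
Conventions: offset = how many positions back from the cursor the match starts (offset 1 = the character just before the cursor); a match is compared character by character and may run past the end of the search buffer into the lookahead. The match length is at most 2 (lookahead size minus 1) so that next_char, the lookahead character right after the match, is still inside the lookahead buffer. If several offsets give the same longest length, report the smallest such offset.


Try each offset into the search buffer:
  offset=1 (pos 6, char 'a'): match length 0
  offset=2 (pos 5, char 'd'): match length 0
  offset=3 (pos 4, char 'f'): match length 2
  offset=4 (pos 3, char 'd'): match length 0
  offset=5 (pos 2, char 'f'): match length 2
  offset=6 (pos 1, char 'd'): match length 0
  offset=7 (pos 0, char 'f'): match length 2
Longest match has length 2, found at offsets 3, 5, 7; take the smallest, offset 3.
next_char = character at position 7 + 2 = 9 -> 'a'

Best match: offset=3, length=2 (matching 'fd' starting at position 4)
LZ77 triple: (3, 2, 'a')


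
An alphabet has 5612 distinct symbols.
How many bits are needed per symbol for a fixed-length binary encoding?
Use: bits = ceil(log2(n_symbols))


log2(5612) = 12.4543
Bracket: 2^12 = 4096 < 5612 <= 2^13 = 8192
So ceil(log2(5612)) = 13

bits = ceil(log2(5612)) = ceil(12.4543) = 13 bits


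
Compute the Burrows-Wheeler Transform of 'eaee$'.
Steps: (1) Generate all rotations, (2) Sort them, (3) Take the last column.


Rotations (sorted):
  0: $eaee -> last char: e
  1: aee$e -> last char: e
  2: e$eae -> last char: e
  3: eaee$ -> last char: $
  4: ee$ea -> last char: a


BWT = eee$a


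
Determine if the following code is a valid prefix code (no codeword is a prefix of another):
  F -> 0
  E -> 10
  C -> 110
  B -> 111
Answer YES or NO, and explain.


Checking each pair (does one codeword prefix another?):
  F='0' vs E='10': no prefix
  F='0' vs C='110': no prefix
  F='0' vs B='111': no prefix
  E='10' vs F='0': no prefix
  E='10' vs C='110': no prefix
  E='10' vs B='111': no prefix
  C='110' vs F='0': no prefix
  C='110' vs E='10': no prefix
  C='110' vs B='111': no prefix
  B='111' vs F='0': no prefix
  B='111' vs E='10': no prefix
  B='111' vs C='110': no prefix
No violation found over all pairs.

YES -- this is a valid prefix code. No codeword is a prefix of any other codeword.


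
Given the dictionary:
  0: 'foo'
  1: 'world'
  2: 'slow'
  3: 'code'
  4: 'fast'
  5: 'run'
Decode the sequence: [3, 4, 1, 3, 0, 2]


Look up each index in the dictionary:
  3 -> 'code'
  4 -> 'fast'
  1 -> 'world'
  3 -> 'code'
  0 -> 'foo'
  2 -> 'slow'

Decoded: "code fast world code foo slow"


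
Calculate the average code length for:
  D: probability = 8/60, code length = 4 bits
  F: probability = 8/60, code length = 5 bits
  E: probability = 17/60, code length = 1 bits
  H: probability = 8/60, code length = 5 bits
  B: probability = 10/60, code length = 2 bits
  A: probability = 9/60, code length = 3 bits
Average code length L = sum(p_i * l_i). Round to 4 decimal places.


Weighted contributions p_i * l_i:
  D: (8/60) * 4 = 32/60
  F: (8/60) * 5 = 40/60
  E: (17/60) * 1 = 17/60
  H: (8/60) * 5 = 40/60
  B: (10/60) * 2 = 20/60
  A: (9/60) * 3 = 27/60
Sum = (32 + 40 + 17 + 40 + 20 + 27)/60 = 176/60

L = 176/60 = 2.9333 bits/symbol


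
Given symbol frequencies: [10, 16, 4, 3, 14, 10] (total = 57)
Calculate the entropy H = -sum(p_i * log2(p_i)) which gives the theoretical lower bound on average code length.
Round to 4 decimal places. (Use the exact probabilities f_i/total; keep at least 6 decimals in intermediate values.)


Per-symbol terms -p_i * log2(p_i) with p_i = f_i/57:
  p = 10/57 = 0.175439: log2(p) = -2.510962, -p*log2(p) = 0.440520
  p = 16/57 = 0.280702: log2(p) = -1.832890, -p*log2(p) = 0.514495
  p = 4/57 = 0.070175: log2(p) = -3.832890, -p*log2(p) = 0.268975
  p = 3/57 = 0.052632: log2(p) = -4.247928, -p*log2(p) = 0.223575
  p = 14/57 = 0.245614: log2(p) = -2.025535, -p*log2(p) = 0.497500
  p = 10/57 = 0.175439: log2(p) = -2.510962, -p*log2(p) = 0.440520
H = 0.440520 + 0.514495 + 0.268975 + 0.223575 + 0.497500 + 0.440520 = 2.385585

H = 2.3856 bits/symbol


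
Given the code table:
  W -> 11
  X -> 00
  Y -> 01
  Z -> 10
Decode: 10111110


Decoding:
10 -> Z
11 -> W
11 -> W
10 -> Z


Result: ZWWZ


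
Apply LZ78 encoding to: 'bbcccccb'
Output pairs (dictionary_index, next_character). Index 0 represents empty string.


LZ78 encoding steps:
Dictionary: {0: ''}
Step 1: w='' (idx 0), next='b' -> output (0, 'b'), add 'b' as idx 1
Step 2: w='b' (idx 1), next='c' -> output (1, 'c'), add 'bc' as idx 2
Step 3: w='' (idx 0), next='c' -> output (0, 'c'), add 'c' as idx 3
Step 4: w='c' (idx 3), next='c' -> output (3, 'c'), add 'cc' as idx 4
Step 5: w='c' (idx 3), next='b' -> output (3, 'b'), add 'cb' as idx 5


Encoded: [(0, 'b'), (1, 'c'), (0, 'c'), (3, 'c'), (3, 'b')]


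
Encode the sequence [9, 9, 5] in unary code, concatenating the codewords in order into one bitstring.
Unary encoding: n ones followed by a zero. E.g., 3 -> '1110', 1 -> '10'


Encode each number as n ones followed by a terminating 0:
  9 -> 1111111110 (10 bits)
  9 -> 1111111110 (10 bits)
  5 -> 111110 (6 bits)
Total length = 10 + 10 + 6 = 26 bits.

Unary([9, 9, 5]) = 11111111101111111110111110 (26 bits)


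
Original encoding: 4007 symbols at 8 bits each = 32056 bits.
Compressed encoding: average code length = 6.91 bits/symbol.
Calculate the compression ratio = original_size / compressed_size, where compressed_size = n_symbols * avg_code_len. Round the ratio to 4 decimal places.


original_size = n_symbols * orig_bits = 4007 * 8 = 32056 bits
compressed_size = n_symbols * avg_code_len = 4007 * 6.91 = 27688.37 bits
ratio = original_size / compressed_size = 32056 / 27688.37 = 1.1577

Compression ratio = 1.1577


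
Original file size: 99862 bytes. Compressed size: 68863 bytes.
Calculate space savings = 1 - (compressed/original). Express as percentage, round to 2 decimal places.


ratio = compressed/original = 68863/99862 = 0.689582
savings = 1 - ratio = 1 - 0.689582 = 0.310418
as a percentage: 0.310418 * 100 = 31.04%

Space savings = 1 - 68863/99862 = 31.04%


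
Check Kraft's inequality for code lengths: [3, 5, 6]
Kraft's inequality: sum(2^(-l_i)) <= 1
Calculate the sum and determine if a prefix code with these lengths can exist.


Sum = 2^(-3) + 2^(-5) + 2^(-6)
    = 0.125 + 0.03125 + 0.015625
    = 11/64 = 0.171875
Since 0.171875 <= 1, Kraft's inequality IS satisfied.
A prefix code with these lengths CAN exist.

Kraft sum = 0.171875. Satisfied.


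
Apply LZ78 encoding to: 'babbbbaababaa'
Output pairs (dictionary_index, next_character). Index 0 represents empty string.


LZ78 encoding steps:
Dictionary: {0: ''}
Step 1: w='' (idx 0), next='b' -> output (0, 'b'), add 'b' as idx 1
Step 2: w='' (idx 0), next='a' -> output (0, 'a'), add 'a' as idx 2
Step 3: w='b' (idx 1), next='b' -> output (1, 'b'), add 'bb' as idx 3
Step 4: w='bb' (idx 3), next='a' -> output (3, 'a'), add 'bba' as idx 4
Step 5: w='a' (idx 2), next='b' -> output (2, 'b'), add 'ab' as idx 5
Step 6: w='ab' (idx 5), next='a' -> output (5, 'a'), add 'aba' as idx 6
Step 7: w='a' (idx 2), end of input -> output (2, '')


Encoded: [(0, 'b'), (0, 'a'), (1, 'b'), (3, 'a'), (2, 'b'), (5, 'a'), (2, '')]


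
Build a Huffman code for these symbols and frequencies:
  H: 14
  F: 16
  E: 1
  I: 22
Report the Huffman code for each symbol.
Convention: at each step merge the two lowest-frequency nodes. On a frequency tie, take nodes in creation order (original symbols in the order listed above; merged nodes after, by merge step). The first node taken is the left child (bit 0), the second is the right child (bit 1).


Huffman tree construction:
Step 1: Merge E(1) + H(14) = 15
Step 2: Merge (E+H)(15) + F(16) = 31
Step 3: Merge I(22) + ((E+H)+F)(31) = 53
Read each symbol's code off the tree from the root (left child = 0, right child = 1).

Codes:
  H: 101 (length 3)
  F: 11 (length 2)
  E: 100 (length 3)
  I: 0 (length 1)
Average code length: 99/53 = 1.8679 bits/symbol


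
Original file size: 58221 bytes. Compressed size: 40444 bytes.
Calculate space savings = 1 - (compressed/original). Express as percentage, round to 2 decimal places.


ratio = compressed/original = 40444/58221 = 0.694663
savings = 1 - ratio = 1 - 0.694663 = 0.305337
as a percentage: 0.305337 * 100 = 30.53%

Space savings = 1 - 40444/58221 = 30.53%


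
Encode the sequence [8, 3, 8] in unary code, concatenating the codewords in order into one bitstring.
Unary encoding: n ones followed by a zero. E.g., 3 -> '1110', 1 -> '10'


Encode each number as n ones followed by a terminating 0:
  8 -> 111111110 (9 bits)
  3 -> 1110 (4 bits)
  8 -> 111111110 (9 bits)
Total length = 9 + 4 + 9 = 22 bits.

Unary([8, 3, 8]) = 1111111101110111111110 (22 bits)


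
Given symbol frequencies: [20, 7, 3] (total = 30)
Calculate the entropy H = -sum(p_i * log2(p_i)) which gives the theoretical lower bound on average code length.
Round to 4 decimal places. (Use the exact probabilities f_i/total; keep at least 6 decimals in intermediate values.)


Per-symbol terms -p_i * log2(p_i) with p_i = f_i/30:
  p = 20/30 = 0.666667: log2(p) = -0.584963, -p*log2(p) = 0.389975
  p = 7/30 = 0.233333: log2(p) = -2.099536, -p*log2(p) = 0.489892
  p = 3/30 = 0.100000: log2(p) = -3.321928, -p*log2(p) = 0.332193
H = 0.389975 + 0.489892 + 0.332193 = 1.212060

H = 1.2121 bits/symbol


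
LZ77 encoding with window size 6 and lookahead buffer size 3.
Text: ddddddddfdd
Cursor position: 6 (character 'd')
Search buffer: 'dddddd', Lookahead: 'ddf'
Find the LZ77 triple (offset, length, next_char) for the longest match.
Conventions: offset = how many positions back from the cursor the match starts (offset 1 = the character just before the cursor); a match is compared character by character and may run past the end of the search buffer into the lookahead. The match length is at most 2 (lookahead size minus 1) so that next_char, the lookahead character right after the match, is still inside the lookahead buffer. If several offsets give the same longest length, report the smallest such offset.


Try each offset into the search buffer:
  offset=1 (pos 5, char 'd'): match length 2
  offset=2 (pos 4, char 'd'): match length 2
  offset=3 (pos 3, char 'd'): match length 2
  offset=4 (pos 2, char 'd'): match length 2
  offset=5 (pos 1, char 'd'): match length 2
  offset=6 (pos 0, char 'd'): match length 2
Longest match has length 2, found at offsets 1, 2, 3, 4, 5, 6; take the smallest, offset 1.
next_char = character at position 6 + 2 = 8 -> 'f'

Best match: offset=1, length=2 (matching 'dd' starting at position 5)
LZ77 triple: (1, 2, 'f')


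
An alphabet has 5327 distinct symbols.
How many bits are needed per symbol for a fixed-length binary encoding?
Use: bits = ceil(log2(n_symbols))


log2(5327) = 12.3791
Bracket: 2^12 = 4096 < 5327 <= 2^13 = 8192
So ceil(log2(5327)) = 13

bits = ceil(log2(5327)) = ceil(12.3791) = 13 bits


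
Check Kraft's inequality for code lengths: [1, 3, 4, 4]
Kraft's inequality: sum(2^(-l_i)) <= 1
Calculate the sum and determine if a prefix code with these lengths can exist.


Sum = 2^(-1) + 2^(-3) + 2^(-4) + 2^(-4)
    = 0.5 + 0.125 + 0.0625 + 0.0625
    = 12/16 = 0.75
Since 0.75 <= 1, Kraft's inequality IS satisfied.
A prefix code with these lengths CAN exist.

Kraft sum = 0.75. Satisfied.


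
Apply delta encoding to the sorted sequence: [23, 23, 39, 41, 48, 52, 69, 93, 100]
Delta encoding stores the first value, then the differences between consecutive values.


First value: 23
Deltas:
  23 - 23 = 0
  39 - 23 = 16
  41 - 39 = 2
  48 - 41 = 7
  52 - 48 = 4
  69 - 52 = 17
  93 - 69 = 24
  100 - 93 = 7


Delta encoded: [23, 0, 16, 2, 7, 4, 17, 24, 7]


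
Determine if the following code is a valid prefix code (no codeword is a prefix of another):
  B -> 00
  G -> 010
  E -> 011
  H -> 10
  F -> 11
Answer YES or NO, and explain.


Checking each pair (does one codeword prefix another?):
  B='00' vs G='010': no prefix
  B='00' vs E='011': no prefix
  B='00' vs H='10': no prefix
  B='00' vs F='11': no prefix
  G='010' vs B='00': no prefix
  G='010' vs E='011': no prefix
  G='010' vs H='10': no prefix
  G='010' vs F='11': no prefix
  E='011' vs B='00': no prefix
  E='011' vs G='010': no prefix
  E='011' vs H='10': no prefix
  E='011' vs F='11': no prefix
  H='10' vs B='00': no prefix
  H='10' vs G='010': no prefix
  H='10' vs E='011': no prefix
  H='10' vs F='11': no prefix
  F='11' vs B='00': no prefix
  F='11' vs G='010': no prefix
  F='11' vs E='011': no prefix
  F='11' vs H='10': no prefix
No violation found over all pairs.

YES -- this is a valid prefix code. No codeword is a prefix of any other codeword.


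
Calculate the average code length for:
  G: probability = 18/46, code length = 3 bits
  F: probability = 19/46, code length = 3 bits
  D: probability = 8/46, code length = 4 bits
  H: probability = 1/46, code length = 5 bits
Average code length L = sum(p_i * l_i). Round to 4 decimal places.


Weighted contributions p_i * l_i:
  G: (18/46) * 3 = 54/46
  F: (19/46) * 3 = 57/46
  D: (8/46) * 4 = 32/46
  H: (1/46) * 5 = 5/46
Sum = (54 + 57 + 32 + 5)/46 = 148/46

L = 148/46 = 3.2174 bits/symbol


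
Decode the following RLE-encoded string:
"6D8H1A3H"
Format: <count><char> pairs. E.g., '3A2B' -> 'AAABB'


Expanding each <count><char> pair:
  6D -> 'DDDDDD'
  8H -> 'HHHHHHHH'
  1A -> 'A'
  3H -> 'HHH'

Decoded = DDDDDDHHHHHHHHAHHH


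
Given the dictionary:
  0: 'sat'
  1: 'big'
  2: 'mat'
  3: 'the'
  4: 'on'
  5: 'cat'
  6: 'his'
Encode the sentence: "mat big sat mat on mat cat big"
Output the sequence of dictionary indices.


Look up each word in the dictionary:
  'mat' -> 2
  'big' -> 1
  'sat' -> 0
  'mat' -> 2
  'on' -> 4
  'mat' -> 2
  'cat' -> 5
  'big' -> 1

Encoded: [2, 1, 0, 2, 4, 2, 5, 1]


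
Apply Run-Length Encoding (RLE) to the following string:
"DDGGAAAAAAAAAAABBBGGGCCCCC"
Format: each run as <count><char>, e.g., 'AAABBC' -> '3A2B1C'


Scanning runs left to right:
  i=0: run of 'D' x 2 -> '2D'
  i=2: run of 'G' x 2 -> '2G'
  i=4: run of 'A' x 11 -> '11A'
  i=15: run of 'B' x 3 -> '3B'
  i=18: run of 'G' x 3 -> '3G'
  i=21: run of 'C' x 5 -> '5C'

RLE = 2D2G11A3B3G5C


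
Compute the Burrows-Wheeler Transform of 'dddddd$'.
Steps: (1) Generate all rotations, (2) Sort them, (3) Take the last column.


Rotations (sorted):
  0: $dddddd -> last char: d
  1: d$ddddd -> last char: d
  2: dd$dddd -> last char: d
  3: ddd$ddd -> last char: d
  4: dddd$dd -> last char: d
  5: ddddd$d -> last char: d
  6: dddddd$ -> last char: $


BWT = dddddd$


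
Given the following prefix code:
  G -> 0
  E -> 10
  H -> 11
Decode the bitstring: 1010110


Decoding step by step:
Bits 10 -> E
Bits 10 -> E
Bits 11 -> H
Bits 0 -> G


Decoded message: EEHG


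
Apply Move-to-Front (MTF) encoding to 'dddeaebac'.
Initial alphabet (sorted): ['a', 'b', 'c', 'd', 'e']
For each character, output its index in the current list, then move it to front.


MTF encoding:
'd': index 3 in ['a', 'b', 'c', 'd', 'e'] -> ['d', 'a', 'b', 'c', 'e']
'd': index 0 in ['d', 'a', 'b', 'c', 'e'] -> ['d', 'a', 'b', 'c', 'e']
'd': index 0 in ['d', 'a', 'b', 'c', 'e'] -> ['d', 'a', 'b', 'c', 'e']
'e': index 4 in ['d', 'a', 'b', 'c', 'e'] -> ['e', 'd', 'a', 'b', 'c']
'a': index 2 in ['e', 'd', 'a', 'b', 'c'] -> ['a', 'e', 'd', 'b', 'c']
'e': index 1 in ['a', 'e', 'd', 'b', 'c'] -> ['e', 'a', 'd', 'b', 'c']
'b': index 3 in ['e', 'a', 'd', 'b', 'c'] -> ['b', 'e', 'a', 'd', 'c']
'a': index 2 in ['b', 'e', 'a', 'd', 'c'] -> ['a', 'b', 'e', 'd', 'c']
'c': index 4 in ['a', 'b', 'e', 'd', 'c'] -> ['c', 'a', 'b', 'e', 'd']


Output: [3, 0, 0, 4, 2, 1, 3, 2, 4]


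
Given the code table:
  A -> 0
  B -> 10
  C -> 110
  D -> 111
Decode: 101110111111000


Decoding:
10 -> B
111 -> D
0 -> A
111 -> D
111 -> D
0 -> A
0 -> A
0 -> A


Result: BDADDAAA


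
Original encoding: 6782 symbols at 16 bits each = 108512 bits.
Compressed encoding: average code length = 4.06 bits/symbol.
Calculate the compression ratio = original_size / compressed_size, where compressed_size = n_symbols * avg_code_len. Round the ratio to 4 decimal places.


original_size = n_symbols * orig_bits = 6782 * 16 = 108512 bits
compressed_size = n_symbols * avg_code_len = 6782 * 4.06 = 27534.92 bits
ratio = original_size / compressed_size = 108512 / 27534.92 = 3.9409

Compression ratio = 3.9409


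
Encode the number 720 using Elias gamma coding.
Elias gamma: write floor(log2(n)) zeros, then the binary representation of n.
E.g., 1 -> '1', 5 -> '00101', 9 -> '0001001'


num_bits = floor(log2(720)) + 1 = 10
leading_zeros = num_bits - 1 = 9
binary(720) = 1011010000

Elias gamma(720) = '000000000' + '1011010000' = 0000000001011010000 (19 bits)


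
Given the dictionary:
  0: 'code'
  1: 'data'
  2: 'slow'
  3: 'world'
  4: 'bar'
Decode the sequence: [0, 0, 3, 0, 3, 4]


Look up each index in the dictionary:
  0 -> 'code'
  0 -> 'code'
  3 -> 'world'
  0 -> 'code'
  3 -> 'world'
  4 -> 'bar'

Decoded: "code code world code world bar"


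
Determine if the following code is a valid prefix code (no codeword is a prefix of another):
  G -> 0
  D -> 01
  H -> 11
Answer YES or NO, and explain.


Checking each pair (does one codeword prefix another?):
  G='0' vs D='01': prefix -- VIOLATION

NO -- this is NOT a valid prefix code. G (0) is a prefix of D (01).


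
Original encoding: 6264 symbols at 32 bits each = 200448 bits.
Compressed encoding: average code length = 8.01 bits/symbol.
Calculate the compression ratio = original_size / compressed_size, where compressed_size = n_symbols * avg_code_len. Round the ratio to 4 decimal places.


original_size = n_symbols * orig_bits = 6264 * 32 = 200448 bits
compressed_size = n_symbols * avg_code_len = 6264 * 8.01 = 50174.64 bits
ratio = original_size / compressed_size = 200448 / 50174.64 = 3.995

Compression ratio = 3.995


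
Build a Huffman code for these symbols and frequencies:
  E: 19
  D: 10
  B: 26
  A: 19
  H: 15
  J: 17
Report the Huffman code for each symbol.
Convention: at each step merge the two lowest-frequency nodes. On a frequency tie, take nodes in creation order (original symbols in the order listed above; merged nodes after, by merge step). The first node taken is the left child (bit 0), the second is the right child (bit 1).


Huffman tree construction:
Step 1: Merge D(10) + H(15) = 25
Step 2: Merge J(17) + E(19) = 36
Step 3: Merge A(19) + (D+H)(25) = 44
Step 4: Merge B(26) + (J+E)(36) = 62
Step 5: Merge (A+(D+H))(44) + (B+(J+E))(62) = 106
Read each symbol's code off the tree from the root (left child = 0, right child = 1).

Codes:
  E: 111 (length 3)
  D: 010 (length 3)
  B: 10 (length 2)
  A: 00 (length 2)
  H: 011 (length 3)
  J: 110 (length 3)
Average code length: 273/106 = 2.5755 bits/symbol


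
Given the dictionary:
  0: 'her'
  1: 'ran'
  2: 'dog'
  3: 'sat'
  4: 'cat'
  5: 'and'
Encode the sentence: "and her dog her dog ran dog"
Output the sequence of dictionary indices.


Look up each word in the dictionary:
  'and' -> 5
  'her' -> 0
  'dog' -> 2
  'her' -> 0
  'dog' -> 2
  'ran' -> 1
  'dog' -> 2

Encoded: [5, 0, 2, 0, 2, 1, 2]


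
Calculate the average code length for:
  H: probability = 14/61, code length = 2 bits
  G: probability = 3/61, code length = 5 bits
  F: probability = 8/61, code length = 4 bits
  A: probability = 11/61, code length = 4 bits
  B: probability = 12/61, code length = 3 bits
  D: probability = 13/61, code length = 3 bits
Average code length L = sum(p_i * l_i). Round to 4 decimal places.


Weighted contributions p_i * l_i:
  H: (14/61) * 2 = 28/61
  G: (3/61) * 5 = 15/61
  F: (8/61) * 4 = 32/61
  A: (11/61) * 4 = 44/61
  B: (12/61) * 3 = 36/61
  D: (13/61) * 3 = 39/61
Sum = (28 + 15 + 32 + 44 + 36 + 39)/61 = 194/61

L = 194/61 = 3.1803 bits/symbol


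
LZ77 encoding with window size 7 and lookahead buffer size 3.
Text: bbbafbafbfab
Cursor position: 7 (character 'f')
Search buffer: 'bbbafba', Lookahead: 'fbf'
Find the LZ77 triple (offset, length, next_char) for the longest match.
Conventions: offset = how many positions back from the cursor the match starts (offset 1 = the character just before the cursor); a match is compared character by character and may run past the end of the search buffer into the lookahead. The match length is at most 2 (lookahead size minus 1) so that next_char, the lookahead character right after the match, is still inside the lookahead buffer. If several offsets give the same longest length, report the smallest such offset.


Try each offset into the search buffer:
  offset=1 (pos 6, char 'a'): match length 0
  offset=2 (pos 5, char 'b'): match length 0
  offset=3 (pos 4, char 'f'): match length 2
  offset=4 (pos 3, char 'a'): match length 0
  offset=5 (pos 2, char 'b'): match length 0
  offset=6 (pos 1, char 'b'): match length 0
  offset=7 (pos 0, char 'b'): match length 0
Longest match has length 2 at offset 3.
next_char = character at position 7 + 2 = 9 -> 'f'

Best match: offset=3, length=2 (matching 'fb' starting at position 4)
LZ77 triple: (3, 2, 'f')


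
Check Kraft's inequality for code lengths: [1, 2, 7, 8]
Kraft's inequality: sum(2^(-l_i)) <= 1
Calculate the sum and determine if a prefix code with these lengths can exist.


Sum = 2^(-1) + 2^(-2) + 2^(-7) + 2^(-8)
    = 0.5 + 0.25 + 0.0078125 + 0.00390625
    = 195/256 = 0.76171875
Since 0.76171875 <= 1, Kraft's inequality IS satisfied.
A prefix code with these lengths CAN exist.

Kraft sum = 0.76171875. Satisfied.


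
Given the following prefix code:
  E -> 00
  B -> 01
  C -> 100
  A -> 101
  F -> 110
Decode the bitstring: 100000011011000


Decoding step by step:
Bits 100 -> C
Bits 00 -> E
Bits 00 -> E
Bits 110 -> F
Bits 110 -> F
Bits 00 -> E


Decoded message: CEEFFE


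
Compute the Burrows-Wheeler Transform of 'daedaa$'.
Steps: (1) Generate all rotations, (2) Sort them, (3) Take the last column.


Rotations (sorted):
  0: $daedaa -> last char: a
  1: a$daeda -> last char: a
  2: aa$daed -> last char: d
  3: aedaa$d -> last char: d
  4: daa$dae -> last char: e
  5: daedaa$ -> last char: $
  6: edaa$da -> last char: a


BWT = aadde$a


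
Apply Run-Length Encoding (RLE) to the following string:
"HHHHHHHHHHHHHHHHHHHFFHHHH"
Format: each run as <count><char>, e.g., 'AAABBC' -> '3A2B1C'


Scanning runs left to right:
  i=0: run of 'H' x 19 -> '19H'
  i=19: run of 'F' x 2 -> '2F'
  i=21: run of 'H' x 4 -> '4H'

RLE = 19H2F4H


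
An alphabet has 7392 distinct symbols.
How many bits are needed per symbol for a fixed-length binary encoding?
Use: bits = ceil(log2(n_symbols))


log2(7392) = 12.8517
Bracket: 2^12 = 4096 < 7392 <= 2^13 = 8192
So ceil(log2(7392)) = 13

bits = ceil(log2(7392)) = ceil(12.8517) = 13 bits


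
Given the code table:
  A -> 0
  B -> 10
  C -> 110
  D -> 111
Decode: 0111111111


Decoding:
0 -> A
111 -> D
111 -> D
111 -> D


Result: ADDD


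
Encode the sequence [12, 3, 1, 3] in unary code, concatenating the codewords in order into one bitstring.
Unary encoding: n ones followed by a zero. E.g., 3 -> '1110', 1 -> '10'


Encode each number as n ones followed by a terminating 0:
  12 -> 1111111111110 (13 bits)
  3 -> 1110 (4 bits)
  1 -> 10 (2 bits)
  3 -> 1110 (4 bits)
Total length = 13 + 4 + 2 + 4 = 23 bits.

Unary([12, 3, 1, 3]) = 11111111111101110101110 (23 bits)


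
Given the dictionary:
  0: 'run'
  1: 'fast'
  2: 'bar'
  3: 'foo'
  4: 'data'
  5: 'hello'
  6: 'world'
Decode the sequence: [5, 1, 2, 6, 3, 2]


Look up each index in the dictionary:
  5 -> 'hello'
  1 -> 'fast'
  2 -> 'bar'
  6 -> 'world'
  3 -> 'foo'
  2 -> 'bar'

Decoded: "hello fast bar world foo bar"


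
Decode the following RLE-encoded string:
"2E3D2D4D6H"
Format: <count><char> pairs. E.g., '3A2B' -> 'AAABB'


Expanding each <count><char> pair:
  2E -> 'EE'
  3D -> 'DDD'
  2D -> 'DD'
  4D -> 'DDDD'
  6H -> 'HHHHHH'

Decoded = EEDDDDDDDDDHHHHHH


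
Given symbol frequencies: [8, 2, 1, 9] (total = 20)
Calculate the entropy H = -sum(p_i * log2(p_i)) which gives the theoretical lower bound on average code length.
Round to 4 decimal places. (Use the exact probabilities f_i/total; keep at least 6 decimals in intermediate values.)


Per-symbol terms -p_i * log2(p_i) with p_i = f_i/20:
  p = 8/20 = 0.400000: log2(p) = -1.321928, -p*log2(p) = 0.528771
  p = 2/20 = 0.100000: log2(p) = -3.321928, -p*log2(p) = 0.332193
  p = 1/20 = 0.050000: log2(p) = -4.321928, -p*log2(p) = 0.216096
  p = 9/20 = 0.450000: log2(p) = -1.152003, -p*log2(p) = 0.518401
H = 0.528771 + 0.332193 + 0.216096 + 0.518401 = 1.595461

H = 1.5955 bits/symbol


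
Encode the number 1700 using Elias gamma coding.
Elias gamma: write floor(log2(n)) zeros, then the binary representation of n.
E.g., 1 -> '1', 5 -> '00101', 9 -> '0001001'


num_bits = floor(log2(1700)) + 1 = 11
leading_zeros = num_bits - 1 = 10
binary(1700) = 11010100100

Elias gamma(1700) = '0000000000' + '11010100100' = 000000000011010100100 (21 bits)


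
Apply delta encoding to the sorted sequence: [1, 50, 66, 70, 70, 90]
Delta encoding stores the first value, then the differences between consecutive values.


First value: 1
Deltas:
  50 - 1 = 49
  66 - 50 = 16
  70 - 66 = 4
  70 - 70 = 0
  90 - 70 = 20


Delta encoded: [1, 49, 16, 4, 0, 20]


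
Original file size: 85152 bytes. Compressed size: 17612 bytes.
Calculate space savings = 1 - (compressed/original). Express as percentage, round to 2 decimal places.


ratio = compressed/original = 17612/85152 = 0.20683
savings = 1 - ratio = 1 - 0.20683 = 0.79317
as a percentage: 0.79317 * 100 = 79.32%

Space savings = 1 - 17612/85152 = 79.32%


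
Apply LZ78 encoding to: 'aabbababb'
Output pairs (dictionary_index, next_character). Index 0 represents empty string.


LZ78 encoding steps:
Dictionary: {0: ''}
Step 1: w='' (idx 0), next='a' -> output (0, 'a'), add 'a' as idx 1
Step 2: w='a' (idx 1), next='b' -> output (1, 'b'), add 'ab' as idx 2
Step 3: w='' (idx 0), next='b' -> output (0, 'b'), add 'b' as idx 3
Step 4: w='ab' (idx 2), next='a' -> output (2, 'a'), add 'aba' as idx 4
Step 5: w='b' (idx 3), next='b' -> output (3, 'b'), add 'bb' as idx 5


Encoded: [(0, 'a'), (1, 'b'), (0, 'b'), (2, 'a'), (3, 'b')]


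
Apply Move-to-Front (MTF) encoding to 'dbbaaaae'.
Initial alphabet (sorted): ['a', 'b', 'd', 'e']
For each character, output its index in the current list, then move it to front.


MTF encoding:
'd': index 2 in ['a', 'b', 'd', 'e'] -> ['d', 'a', 'b', 'e']
'b': index 2 in ['d', 'a', 'b', 'e'] -> ['b', 'd', 'a', 'e']
'b': index 0 in ['b', 'd', 'a', 'e'] -> ['b', 'd', 'a', 'e']
'a': index 2 in ['b', 'd', 'a', 'e'] -> ['a', 'b', 'd', 'e']
'a': index 0 in ['a', 'b', 'd', 'e'] -> ['a', 'b', 'd', 'e']
'a': index 0 in ['a', 'b', 'd', 'e'] -> ['a', 'b', 'd', 'e']
'a': index 0 in ['a', 'b', 'd', 'e'] -> ['a', 'b', 'd', 'e']
'e': index 3 in ['a', 'b', 'd', 'e'] -> ['e', 'a', 'b', 'd']


Output: [2, 2, 0, 2, 0, 0, 0, 3]


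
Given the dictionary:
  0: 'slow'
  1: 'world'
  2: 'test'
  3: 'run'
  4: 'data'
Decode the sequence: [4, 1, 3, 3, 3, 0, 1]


Look up each index in the dictionary:
  4 -> 'data'
  1 -> 'world'
  3 -> 'run'
  3 -> 'run'
  3 -> 'run'
  0 -> 'slow'
  1 -> 'world'

Decoded: "data world run run run slow world"


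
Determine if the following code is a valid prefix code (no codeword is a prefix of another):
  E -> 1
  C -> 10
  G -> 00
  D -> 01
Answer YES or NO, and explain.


Checking each pair (does one codeword prefix another?):
  E='1' vs C='10': prefix -- VIOLATION

NO -- this is NOT a valid prefix code. E (1) is a prefix of C (10).


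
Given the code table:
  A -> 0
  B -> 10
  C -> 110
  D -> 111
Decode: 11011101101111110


Decoding:
110 -> C
111 -> D
0 -> A
110 -> C
111 -> D
111 -> D
0 -> A


Result: CDACDDA


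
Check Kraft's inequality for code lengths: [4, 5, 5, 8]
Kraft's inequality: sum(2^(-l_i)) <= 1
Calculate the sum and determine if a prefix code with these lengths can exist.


Sum = 2^(-4) + 2^(-5) + 2^(-5) + 2^(-8)
    = 0.0625 + 0.03125 + 0.03125 + 0.00390625
    = 33/256 = 0.12890625
Since 0.12890625 <= 1, Kraft's inequality IS satisfied.
A prefix code with these lengths CAN exist.

Kraft sum = 0.12890625. Satisfied.


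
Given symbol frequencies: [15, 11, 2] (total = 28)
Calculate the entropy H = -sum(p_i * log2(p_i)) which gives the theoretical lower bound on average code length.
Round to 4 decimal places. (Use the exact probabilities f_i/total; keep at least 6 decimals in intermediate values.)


Per-symbol terms -p_i * log2(p_i) with p_i = f_i/28:
  p = 15/28 = 0.535714: log2(p) = -0.900464, -p*log2(p) = 0.482392
  p = 11/28 = 0.392857: log2(p) = -1.347923, -p*log2(p) = 0.529541
  p = 2/28 = 0.071429: log2(p) = -3.807355, -p*log2(p) = 0.271954
H = 0.482392 + 0.529541 + 0.271954 = 1.283887

H = 1.2839 bits/symbol


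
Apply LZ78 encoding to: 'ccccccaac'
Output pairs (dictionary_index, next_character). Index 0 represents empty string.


LZ78 encoding steps:
Dictionary: {0: ''}
Step 1: w='' (idx 0), next='c' -> output (0, 'c'), add 'c' as idx 1
Step 2: w='c' (idx 1), next='c' -> output (1, 'c'), add 'cc' as idx 2
Step 3: w='cc' (idx 2), next='c' -> output (2, 'c'), add 'ccc' as idx 3
Step 4: w='' (idx 0), next='a' -> output (0, 'a'), add 'a' as idx 4
Step 5: w='a' (idx 4), next='c' -> output (4, 'c'), add 'ac' as idx 5


Encoded: [(0, 'c'), (1, 'c'), (2, 'c'), (0, 'a'), (4, 'c')]


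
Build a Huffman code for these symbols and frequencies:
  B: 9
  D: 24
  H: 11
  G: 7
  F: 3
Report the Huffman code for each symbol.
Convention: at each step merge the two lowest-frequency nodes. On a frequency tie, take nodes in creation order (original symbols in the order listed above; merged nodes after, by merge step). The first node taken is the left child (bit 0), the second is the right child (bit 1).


Huffman tree construction:
Step 1: Merge F(3) + G(7) = 10
Step 2: Merge B(9) + (F+G)(10) = 19
Step 3: Merge H(11) + (B+(F+G))(19) = 30
Step 4: Merge D(24) + (H+(B+(F+G)))(30) = 54
Read each symbol's code off the tree from the root (left child = 0, right child = 1).

Codes:
  B: 110 (length 3)
  D: 0 (length 1)
  H: 10 (length 2)
  G: 1111 (length 4)
  F: 1110 (length 4)
Average code length: 113/54 = 2.0926 bits/symbol


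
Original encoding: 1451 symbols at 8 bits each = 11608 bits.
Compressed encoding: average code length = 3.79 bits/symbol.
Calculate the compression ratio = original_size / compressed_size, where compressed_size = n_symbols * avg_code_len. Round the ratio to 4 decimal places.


original_size = n_symbols * orig_bits = 1451 * 8 = 11608 bits
compressed_size = n_symbols * avg_code_len = 1451 * 3.79 = 5499.29 bits
ratio = original_size / compressed_size = 11608 / 5499.29 = 2.1108

Compression ratio = 2.1108


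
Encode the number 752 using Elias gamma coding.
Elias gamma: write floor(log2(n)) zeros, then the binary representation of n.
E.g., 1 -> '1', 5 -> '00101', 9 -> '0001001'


num_bits = floor(log2(752)) + 1 = 10
leading_zeros = num_bits - 1 = 9
binary(752) = 1011110000

Elias gamma(752) = '000000000' + '1011110000' = 0000000001011110000 (19 bits)


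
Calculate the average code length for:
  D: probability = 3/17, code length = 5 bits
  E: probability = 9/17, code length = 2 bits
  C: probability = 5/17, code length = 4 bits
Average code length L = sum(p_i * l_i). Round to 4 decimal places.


Weighted contributions p_i * l_i:
  D: (3/17) * 5 = 15/17
  E: (9/17) * 2 = 18/17
  C: (5/17) * 4 = 20/17
Sum = (15 + 18 + 20)/17 = 53/17

L = 53/17 = 3.1176 bits/symbol


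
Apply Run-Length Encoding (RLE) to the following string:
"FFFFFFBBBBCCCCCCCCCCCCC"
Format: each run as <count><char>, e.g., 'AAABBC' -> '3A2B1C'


Scanning runs left to right:
  i=0: run of 'F' x 6 -> '6F'
  i=6: run of 'B' x 4 -> '4B'
  i=10: run of 'C' x 13 -> '13C'

RLE = 6F4B13C


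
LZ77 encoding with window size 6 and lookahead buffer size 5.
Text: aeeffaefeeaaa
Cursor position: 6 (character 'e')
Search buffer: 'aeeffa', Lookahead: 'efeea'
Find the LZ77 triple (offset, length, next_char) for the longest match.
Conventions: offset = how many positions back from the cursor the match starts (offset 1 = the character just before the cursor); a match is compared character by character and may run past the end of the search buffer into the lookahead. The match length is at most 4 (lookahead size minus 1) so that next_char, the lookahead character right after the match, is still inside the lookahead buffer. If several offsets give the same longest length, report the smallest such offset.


Try each offset into the search buffer:
  offset=1 (pos 5, char 'a'): match length 0
  offset=2 (pos 4, char 'f'): match length 0
  offset=3 (pos 3, char 'f'): match length 0
  offset=4 (pos 2, char 'e'): match length 2
  offset=5 (pos 1, char 'e'): match length 1
  offset=6 (pos 0, char 'a'): match length 0
Longest match has length 2 at offset 4.
next_char = character at position 6 + 2 = 8 -> 'e'

Best match: offset=4, length=2 (matching 'ef' starting at position 2)
LZ77 triple: (4, 2, 'e')


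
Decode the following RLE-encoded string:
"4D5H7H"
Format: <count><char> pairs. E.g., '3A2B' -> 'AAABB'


Expanding each <count><char> pair:
  4D -> 'DDDD'
  5H -> 'HHHHH'
  7H -> 'HHHHHHH'

Decoded = DDDDHHHHHHHHHHHH


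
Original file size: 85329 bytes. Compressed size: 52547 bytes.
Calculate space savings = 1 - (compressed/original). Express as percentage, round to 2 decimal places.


ratio = compressed/original = 52547/85329 = 0.615816
savings = 1 - ratio = 1 - 0.615816 = 0.384184
as a percentage: 0.384184 * 100 = 38.42%

Space savings = 1 - 52547/85329 = 38.42%


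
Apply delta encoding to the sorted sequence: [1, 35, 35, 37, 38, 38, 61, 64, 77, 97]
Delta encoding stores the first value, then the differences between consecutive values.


First value: 1
Deltas:
  35 - 1 = 34
  35 - 35 = 0
  37 - 35 = 2
  38 - 37 = 1
  38 - 38 = 0
  61 - 38 = 23
  64 - 61 = 3
  77 - 64 = 13
  97 - 77 = 20


Delta encoded: [1, 34, 0, 2, 1, 0, 23, 3, 13, 20]


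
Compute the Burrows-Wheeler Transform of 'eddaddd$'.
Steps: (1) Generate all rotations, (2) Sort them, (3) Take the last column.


Rotations (sorted):
  0: $eddaddd -> last char: d
  1: addd$edd -> last char: d
  2: d$eddadd -> last char: d
  3: daddd$ed -> last char: d
  4: dd$eddad -> last char: d
  5: ddaddd$e -> last char: e
  6: ddd$edda -> last char: a
  7: eddaddd$ -> last char: $


BWT = dddddea$


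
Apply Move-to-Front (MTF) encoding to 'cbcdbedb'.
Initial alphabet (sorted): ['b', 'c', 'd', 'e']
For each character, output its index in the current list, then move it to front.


MTF encoding:
'c': index 1 in ['b', 'c', 'd', 'e'] -> ['c', 'b', 'd', 'e']
'b': index 1 in ['c', 'b', 'd', 'e'] -> ['b', 'c', 'd', 'e']
'c': index 1 in ['b', 'c', 'd', 'e'] -> ['c', 'b', 'd', 'e']
'd': index 2 in ['c', 'b', 'd', 'e'] -> ['d', 'c', 'b', 'e']
'b': index 2 in ['d', 'c', 'b', 'e'] -> ['b', 'd', 'c', 'e']
'e': index 3 in ['b', 'd', 'c', 'e'] -> ['e', 'b', 'd', 'c']
'd': index 2 in ['e', 'b', 'd', 'c'] -> ['d', 'e', 'b', 'c']
'b': index 2 in ['d', 'e', 'b', 'c'] -> ['b', 'd', 'e', 'c']


Output: [1, 1, 1, 2, 2, 3, 2, 2]


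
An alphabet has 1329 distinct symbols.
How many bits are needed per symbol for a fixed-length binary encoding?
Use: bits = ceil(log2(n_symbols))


log2(1329) = 10.3761
Bracket: 2^10 = 1024 < 1329 <= 2^11 = 2048
So ceil(log2(1329)) = 11

bits = ceil(log2(1329)) = ceil(10.3761) = 11 bits


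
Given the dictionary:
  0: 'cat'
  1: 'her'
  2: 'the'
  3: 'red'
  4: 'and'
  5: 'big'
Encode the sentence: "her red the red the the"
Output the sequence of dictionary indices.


Look up each word in the dictionary:
  'her' -> 1
  'red' -> 3
  'the' -> 2
  'red' -> 3
  'the' -> 2
  'the' -> 2

Encoded: [1, 3, 2, 3, 2, 2]


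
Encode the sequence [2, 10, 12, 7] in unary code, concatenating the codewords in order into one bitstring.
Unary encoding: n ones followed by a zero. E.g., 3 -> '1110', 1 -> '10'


Encode each number as n ones followed by a terminating 0:
  2 -> 110 (3 bits)
  10 -> 11111111110 (11 bits)
  12 -> 1111111111110 (13 bits)
  7 -> 11111110 (8 bits)
Total length = 3 + 11 + 13 + 8 = 35 bits.

Unary([2, 10, 12, 7]) = 11011111111110111111111111011111110 (35 bits)


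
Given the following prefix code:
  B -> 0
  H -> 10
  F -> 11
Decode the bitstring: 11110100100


Decoding step by step:
Bits 11 -> F
Bits 11 -> F
Bits 0 -> B
Bits 10 -> H
Bits 0 -> B
Bits 10 -> H
Bits 0 -> B


Decoded message: FFBHBHB
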